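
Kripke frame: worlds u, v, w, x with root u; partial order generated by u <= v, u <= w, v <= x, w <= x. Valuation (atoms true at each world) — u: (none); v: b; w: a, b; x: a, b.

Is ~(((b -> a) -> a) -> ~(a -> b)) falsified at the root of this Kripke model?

u ||- ~(((b -> a) -> a) -> ~(a -> b)): no world accessible from u forces ((b -> a) -> a) -> ~(a -> b).
So the root u forces ~(((b -> a) -> a) -> ~(a -> b)); the model is not a countermodel.

No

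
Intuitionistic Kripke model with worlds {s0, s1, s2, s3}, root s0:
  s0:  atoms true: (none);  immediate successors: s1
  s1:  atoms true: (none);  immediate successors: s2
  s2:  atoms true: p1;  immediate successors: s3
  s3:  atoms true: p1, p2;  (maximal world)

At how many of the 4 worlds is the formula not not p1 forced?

s0: forces it.
s1: forces it.
s2: forces it.
s3: forces it.
Worlds forcing the formula: {s0, s1, s2, s3}.

4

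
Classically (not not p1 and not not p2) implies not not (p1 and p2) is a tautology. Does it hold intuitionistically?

This is the distribution of double negation over conjunction, which is intuitionistically derivable.
Assume not not p1, not not p2, and not (p1 and p2). From p1 we'd get not p2 (since p1 and p2 is refuted), contradicting not not p2; so not p1, contradicting not not p1.

Yes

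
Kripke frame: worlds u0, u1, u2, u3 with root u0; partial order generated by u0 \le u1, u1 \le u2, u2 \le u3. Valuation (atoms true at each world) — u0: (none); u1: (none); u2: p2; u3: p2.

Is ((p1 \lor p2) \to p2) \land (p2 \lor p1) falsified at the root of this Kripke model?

Yes

u0 \nVdash ((p1 \lor p2) \to p2) \land (p2 \lor p1) since u0 fails p2 \lor p1.
So the root u0 does not force ((p1 \lor p2) \to p2) \land (p2 \lor p1); the model is a countermodel.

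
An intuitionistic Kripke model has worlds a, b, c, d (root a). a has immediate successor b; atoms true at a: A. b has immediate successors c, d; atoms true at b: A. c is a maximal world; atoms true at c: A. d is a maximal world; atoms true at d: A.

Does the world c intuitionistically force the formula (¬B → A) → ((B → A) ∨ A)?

c ⊩ (¬B → A) → ((B → A) ∨ A): every world accessible from c that forces ¬B → A (namely c) also forces (B → A) ∨ A.

Yes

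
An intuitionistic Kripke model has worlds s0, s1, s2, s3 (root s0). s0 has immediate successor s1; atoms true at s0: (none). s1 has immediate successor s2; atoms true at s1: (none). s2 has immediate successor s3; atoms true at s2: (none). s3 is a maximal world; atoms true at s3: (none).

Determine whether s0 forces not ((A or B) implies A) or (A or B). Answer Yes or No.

s0 does not force not ((A or B) implies A) or (A or B): neither disjunct is forced at s0.
s0 does not force not ((A or B) implies A) since s0 is accessible from s0 and s0 forces (A or B) implies A.
s0 forces (A or B) implies A vacuously: no world accessible from s0 forces the antecedent A or B.

No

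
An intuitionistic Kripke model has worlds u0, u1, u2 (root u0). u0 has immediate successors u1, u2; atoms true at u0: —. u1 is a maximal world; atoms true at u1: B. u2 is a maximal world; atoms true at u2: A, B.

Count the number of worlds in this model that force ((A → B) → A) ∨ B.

u0: does not force it — u0 ⊮ ((A → B) → A) ∨ B: neither disjunct is forced at u0.
u1: forces it.
u2: forces it.
Worlds forcing the formula: {u1, u2}.

2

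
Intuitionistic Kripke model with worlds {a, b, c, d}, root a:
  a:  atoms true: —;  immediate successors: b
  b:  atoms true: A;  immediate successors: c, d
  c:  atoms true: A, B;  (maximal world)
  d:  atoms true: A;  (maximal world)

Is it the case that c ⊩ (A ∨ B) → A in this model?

c ⊩ (A ∨ B) → A: every world accessible from c that forces A ∨ B (namely c) also forces A.

Yes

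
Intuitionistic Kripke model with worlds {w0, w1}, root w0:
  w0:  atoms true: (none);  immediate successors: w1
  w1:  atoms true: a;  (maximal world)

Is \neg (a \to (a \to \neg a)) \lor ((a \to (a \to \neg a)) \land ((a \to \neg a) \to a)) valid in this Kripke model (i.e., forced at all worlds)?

w0 \Vdash \neg (a \to (a \to \neg a)) \lor ((a \to (a \to \neg a)) \land ((a \to \neg a) \to a)) via the disjunct \neg (a \to (a \to \neg a)).
Since the root w0 forces \neg (a \to (a \to \neg a)) \lor ((a \to (a \to \neg a)) \land ((a \to \neg a) \to a)) and forcing is persistent (monotone upward), every world forces it.

Yes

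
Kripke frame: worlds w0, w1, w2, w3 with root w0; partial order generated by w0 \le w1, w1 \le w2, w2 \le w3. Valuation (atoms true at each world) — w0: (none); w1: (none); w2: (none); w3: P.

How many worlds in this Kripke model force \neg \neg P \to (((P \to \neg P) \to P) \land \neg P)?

w0: does not force it — w0 \nVdash \neg \neg P \to (((P \to \neg P) \to P) \land \neg P): already at w0 itself, w0 \Vdash \neg \neg P but w0 \nVdash ((P \to \neg P) \to P) \land \neg P.
w1: does not force it.
w2: does not force it.
w3: does not force it.
Worlds forcing the formula: { }.

0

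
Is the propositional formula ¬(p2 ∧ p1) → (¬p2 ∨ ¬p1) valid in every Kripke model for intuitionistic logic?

No

This is the constructively invalid direction of De Morgan's law for conjunction, which is not intuitionistically valid.
A Kripke countermodel: worlds a, b, c; order generated by a ≤ b, a ≤ c; atoms true at each world — a:{}; b:{p2}; c:{p1}.
a ⊮ ¬(p2 ∧ p1) → (¬p2 ∨ ¬p1): already at a itself, a ⊩ ¬(p2 ∧ p1) but a ⊮ ¬p2 ∨ ¬p1.
a ⊮ ¬p2 ∨ ¬p1: neither disjunct is forced at a.
a ⊮ ¬p2 since b is accessible from a and b ⊩ p2.
So the root a does not force the formula.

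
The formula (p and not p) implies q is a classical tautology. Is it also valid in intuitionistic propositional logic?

Yes

This is an instance of ex falso quodlibet, which is intuitionistically derivable.
No world can force both p and not p, so the antecedent p and not p is never forced and the implication holds vacuously at every world.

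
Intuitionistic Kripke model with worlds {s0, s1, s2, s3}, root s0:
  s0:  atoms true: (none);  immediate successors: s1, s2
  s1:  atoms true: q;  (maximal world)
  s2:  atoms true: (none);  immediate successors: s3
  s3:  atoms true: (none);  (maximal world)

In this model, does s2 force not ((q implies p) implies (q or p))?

Yes

s2 forces not ((q implies p) implies (q or p)): no world accessible from s2 forces (q implies p) implies (q or p).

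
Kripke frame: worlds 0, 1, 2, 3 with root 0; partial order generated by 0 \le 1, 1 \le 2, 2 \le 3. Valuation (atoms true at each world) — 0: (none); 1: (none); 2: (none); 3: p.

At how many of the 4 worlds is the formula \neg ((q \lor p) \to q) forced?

4

0: forces it.
1: forces it.
2: forces it.
3: forces it.
Worlds forcing the formula: {0, 1, 2, 3}.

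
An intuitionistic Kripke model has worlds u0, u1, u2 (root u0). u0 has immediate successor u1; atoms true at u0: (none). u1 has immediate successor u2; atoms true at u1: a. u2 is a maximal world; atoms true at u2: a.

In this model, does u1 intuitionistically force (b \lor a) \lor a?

u1 \Vdash (b \lor a) \lor a via the disjunct b \lor a.

Yes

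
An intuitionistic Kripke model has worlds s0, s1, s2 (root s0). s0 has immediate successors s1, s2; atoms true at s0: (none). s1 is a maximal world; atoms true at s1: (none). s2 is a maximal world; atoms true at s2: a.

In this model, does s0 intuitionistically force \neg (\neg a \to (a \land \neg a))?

s0 \nVdash \neg (\neg a \to (a \land \neg a)) since s2 is accessible from s0 and s2 \Vdash \neg a \to (a \land \neg a).
s2 \Vdash \neg a \to (a \land \neg a) vacuously: no world accessible from s2 forces the antecedent \neg a.

No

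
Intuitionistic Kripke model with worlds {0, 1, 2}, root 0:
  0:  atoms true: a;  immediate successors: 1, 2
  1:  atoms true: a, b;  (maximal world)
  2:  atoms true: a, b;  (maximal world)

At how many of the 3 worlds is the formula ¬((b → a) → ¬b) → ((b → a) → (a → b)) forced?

0: does not force it — 0 ⊮ ¬((b → a) → ¬b) → ((b → a) → (a → b)): already at 0 itself, 0 ⊩ ¬((b → a) → ¬b) but 0 ⊮ (b → a) → (a → b).
1: forces it.
2: forces it.
Worlds forcing the formula: {1, 2}.

2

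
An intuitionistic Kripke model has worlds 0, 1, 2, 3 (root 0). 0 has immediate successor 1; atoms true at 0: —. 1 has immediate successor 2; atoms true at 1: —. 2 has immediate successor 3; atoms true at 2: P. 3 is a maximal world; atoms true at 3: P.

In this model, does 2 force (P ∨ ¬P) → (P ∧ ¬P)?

2 ⊮ (P ∨ ¬P) → (P ∧ ¬P): already at 2 itself, 2 ⊩ P ∨ ¬P but 2 ⊮ P ∧ ¬P.
2 ⊮ P ∧ ¬P since 2 fails ¬P.

No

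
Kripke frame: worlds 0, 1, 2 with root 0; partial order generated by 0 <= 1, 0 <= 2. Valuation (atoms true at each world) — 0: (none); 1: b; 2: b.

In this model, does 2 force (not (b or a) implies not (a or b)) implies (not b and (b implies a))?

No

2 does not force (not (b or a) implies not (a or b)) implies (not b and (b implies a)): already at 2 itself, 2 forces not (b or a) implies not (a or b) but 2 does not force not b and (b implies a).
2 does not force not b and (b implies a) since 2 fails not b.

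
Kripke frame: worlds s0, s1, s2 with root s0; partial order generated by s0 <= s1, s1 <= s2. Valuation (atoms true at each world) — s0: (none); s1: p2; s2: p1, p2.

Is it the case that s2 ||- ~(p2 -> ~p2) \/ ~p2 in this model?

s2 ||- ~(p2 -> ~p2) \/ ~p2 via the disjunct ~(p2 -> ~p2).

Yes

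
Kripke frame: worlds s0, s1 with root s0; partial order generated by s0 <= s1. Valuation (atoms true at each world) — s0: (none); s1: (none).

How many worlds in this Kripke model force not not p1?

0

s0: does not force it — s0 does not force not not p1 since s0 is accessible from s0 and s0 forces not p1.
s1: does not force it — s1 does not force not not p1 since s1 is accessible from s1 and s1 forces not p1.
Worlds forcing the formula: { }.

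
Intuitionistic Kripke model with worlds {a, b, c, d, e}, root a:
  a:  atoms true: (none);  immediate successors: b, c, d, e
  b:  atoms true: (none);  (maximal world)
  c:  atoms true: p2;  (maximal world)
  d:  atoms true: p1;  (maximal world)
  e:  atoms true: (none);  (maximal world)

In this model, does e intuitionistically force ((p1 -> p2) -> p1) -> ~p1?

Yes

e ||- ((p1 -> p2) -> p1) -> ~p1 vacuously: no world accessible from e forces the antecedent (p1 -> p2) -> p1.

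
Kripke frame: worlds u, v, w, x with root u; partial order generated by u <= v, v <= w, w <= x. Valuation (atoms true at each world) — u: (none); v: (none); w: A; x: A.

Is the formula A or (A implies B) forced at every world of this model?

No

Not every world: u does not force A or (A implies B).
u does not force A or (A implies B): neither disjunct is forced at u.
u lacks atom A, so u does not force A.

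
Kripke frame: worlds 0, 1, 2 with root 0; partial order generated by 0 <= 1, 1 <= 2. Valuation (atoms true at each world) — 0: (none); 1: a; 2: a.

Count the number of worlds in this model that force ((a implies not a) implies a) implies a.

0: does not force it — 0 does not force ((a implies not a) implies a) implies a: already at 0 itself, 0 forces (a implies not a) implies a but 0 does not force a.
1: forces it.
2: forces it.
Worlds forcing the formula: {1, 2}.

2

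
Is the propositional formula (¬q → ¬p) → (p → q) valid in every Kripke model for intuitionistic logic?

No

This is the converse of contraposition, which is not intuitionistically valid.
A Kripke countermodel: worlds u, v; order generated by u ≤ v; atoms true at each world — u:{p}; v:{p,q}.
u ⊮ (¬q → ¬p) → (p → q): already at u itself, u ⊩ ¬q → ¬p but u ⊮ p → q.
u ⊮ p → q: already at u itself, u ⊩ p but u ⊮ q.
u lacks atom q, so u ⊮ q.
So the root u does not force the formula.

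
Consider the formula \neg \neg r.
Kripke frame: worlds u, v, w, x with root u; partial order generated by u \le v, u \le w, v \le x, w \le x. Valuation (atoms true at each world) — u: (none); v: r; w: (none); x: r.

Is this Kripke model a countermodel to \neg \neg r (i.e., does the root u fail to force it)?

u \Vdash \neg \neg r: no world accessible from u forces \neg r.
So the root u forces \neg \neg r; the model is not a countermodel.

No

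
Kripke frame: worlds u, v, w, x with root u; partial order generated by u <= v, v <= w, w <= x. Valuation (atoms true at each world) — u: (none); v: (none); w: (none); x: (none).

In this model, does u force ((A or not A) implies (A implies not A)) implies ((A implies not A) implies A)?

No

u does not force ((A or not A) implies (A implies not A)) implies ((A implies not A) implies A): already at u itself, u forces (A or not A) implies (A implies not A) but u does not force (A implies not A) implies A.
u does not force (A implies not A) implies A: already at u itself, u forces A implies not A but u does not force A.
u lacks atom A, so u does not force A.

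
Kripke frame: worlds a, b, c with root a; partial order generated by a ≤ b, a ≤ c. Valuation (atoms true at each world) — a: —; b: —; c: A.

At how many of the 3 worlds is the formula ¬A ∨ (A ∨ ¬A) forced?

a: does not force it — a ⊮ ¬A ∨ (A ∨ ¬A): neither disjunct is forced at a.
b: forces it.
c: forces it.
Worlds forcing the formula: {b, c}.

2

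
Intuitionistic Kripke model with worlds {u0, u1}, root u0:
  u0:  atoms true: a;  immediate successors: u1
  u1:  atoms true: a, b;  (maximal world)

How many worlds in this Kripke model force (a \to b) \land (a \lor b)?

1

u0: does not force it — u0 \nVdash (a \to b) \land (a \lor b) since u0 fails a \to b.
u1: forces it.
Worlds forcing the formula: {u1}.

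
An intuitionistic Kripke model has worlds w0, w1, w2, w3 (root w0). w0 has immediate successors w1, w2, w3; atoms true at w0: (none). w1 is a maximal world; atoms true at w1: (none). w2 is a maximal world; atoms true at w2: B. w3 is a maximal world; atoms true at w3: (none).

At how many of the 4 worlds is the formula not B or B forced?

3

w0: does not force it — w0 does not force not B or B: neither disjunct is forced at w0.
w1: forces it.
w2: forces it.
w3: forces it.
Worlds forcing the formula: {w1, w2, w3}.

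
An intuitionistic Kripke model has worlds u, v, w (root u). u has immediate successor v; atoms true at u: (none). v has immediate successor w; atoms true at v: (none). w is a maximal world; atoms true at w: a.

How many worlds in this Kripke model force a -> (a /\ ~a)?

u: does not force it — u ||-/- a -> (a /\ ~a): at the accessible world w, w ||- a but w ||-/- a /\ ~a.
v: does not force it — v ||-/- a -> (a /\ ~a): at the accessible world w, w ||- a but w ||-/- a /\ ~a.
w: does not force it — w ||-/- a -> (a /\ ~a): already at w itself, w ||- a but w ||-/- a /\ ~a.
Worlds forcing the formula: { }.

0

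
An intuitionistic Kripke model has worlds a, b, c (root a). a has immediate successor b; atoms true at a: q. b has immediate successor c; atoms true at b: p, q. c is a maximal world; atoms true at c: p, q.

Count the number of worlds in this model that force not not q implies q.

a: forces it.
b: forces it.
c: forces it.
Worlds forcing the formula: {a, b, c}.

3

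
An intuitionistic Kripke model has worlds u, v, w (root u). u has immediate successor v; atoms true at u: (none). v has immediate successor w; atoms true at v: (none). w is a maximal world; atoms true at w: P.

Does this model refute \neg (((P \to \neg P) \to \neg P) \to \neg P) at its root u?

No

u \Vdash \neg (((P \to \neg P) \to \neg P) \to \neg P): no world accessible from u forces ((P \to \neg P) \to \neg P) \to \neg P.
So the root u forces \neg (((P \to \neg P) \to \neg P) \to \neg P); the model is not a countermodel.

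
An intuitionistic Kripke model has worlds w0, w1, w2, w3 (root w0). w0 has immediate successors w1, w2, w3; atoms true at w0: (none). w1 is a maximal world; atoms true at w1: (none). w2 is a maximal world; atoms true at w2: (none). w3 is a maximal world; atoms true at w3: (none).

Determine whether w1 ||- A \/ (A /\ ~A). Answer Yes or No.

No

w1 ||-/- A \/ (A /\ ~A): neither disjunct is forced at w1.
w1 lacks atom A, so w1 ||-/- A.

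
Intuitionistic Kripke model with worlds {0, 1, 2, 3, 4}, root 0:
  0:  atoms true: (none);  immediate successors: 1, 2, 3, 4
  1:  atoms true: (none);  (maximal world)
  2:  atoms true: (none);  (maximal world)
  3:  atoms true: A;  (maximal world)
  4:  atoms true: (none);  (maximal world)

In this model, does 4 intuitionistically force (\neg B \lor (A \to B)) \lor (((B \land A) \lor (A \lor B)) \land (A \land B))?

4 \Vdash (\neg B \lor (A \to B)) \lor (((B \land A) \lor (A \lor B)) \land (A \land B)) via the disjunct \neg B \lor (A \to B).

Yes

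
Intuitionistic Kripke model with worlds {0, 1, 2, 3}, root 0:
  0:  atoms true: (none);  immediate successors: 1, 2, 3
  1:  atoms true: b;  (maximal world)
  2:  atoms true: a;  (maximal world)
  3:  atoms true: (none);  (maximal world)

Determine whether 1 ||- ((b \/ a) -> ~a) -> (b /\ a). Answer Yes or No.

1 ||-/- ((b \/ a) -> ~a) -> (b /\ a): already at 1 itself, 1 ||- (b \/ a) -> ~a but 1 ||-/- b /\ a.
1 ||-/- b /\ a since 1 fails a.

No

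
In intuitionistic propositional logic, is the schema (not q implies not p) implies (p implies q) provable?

This is the converse of contraposition, which is not intuitionistically valid.
A Kripke countermodel: worlds w0, w1; order generated by w0 <= w1; atoms true at each world — w0:{p}; w1:{p,q}.
w0 does not force (not q implies not p) implies (p implies q): already at w0 itself, w0 forces not q implies not p but w0 does not force p implies q.
w0 does not force p implies q: already at w0 itself, w0 forces p but w0 does not force q.
w0 lacks atom q, so w0 does not force q.
So the root w0 does not force the formula.

No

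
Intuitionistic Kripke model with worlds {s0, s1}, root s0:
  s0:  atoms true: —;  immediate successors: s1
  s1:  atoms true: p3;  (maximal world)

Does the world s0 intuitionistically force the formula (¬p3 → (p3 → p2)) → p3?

s0 ⊮ (¬p3 → (p3 → p2)) → p3: already at s0 itself, s0 ⊩ ¬p3 → (p3 → p2) but s0 ⊮ p3.
s0 lacks atom p3, so s0 ⊮ p3.

No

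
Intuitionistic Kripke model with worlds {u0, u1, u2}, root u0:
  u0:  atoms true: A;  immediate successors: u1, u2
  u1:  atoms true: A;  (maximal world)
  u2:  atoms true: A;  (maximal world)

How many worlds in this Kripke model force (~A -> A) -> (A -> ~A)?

u0: does not force it — u0 ||-/- (~A -> A) -> (A -> ~A): already at u0 itself, u0 ||- ~A -> A but u0 ||-/- A -> ~A.
u1: does not force it — u1 ||-/- (~A -> A) -> (A -> ~A): already at u1 itself, u1 ||- ~A -> A but u1 ||-/- A -> ~A.
u2: does not force it — u2 ||-/- (~A -> A) -> (A -> ~A): already at u2 itself, u2 ||- ~A -> A but u2 ||-/- A -> ~A.
Worlds forcing the formula: { }.

0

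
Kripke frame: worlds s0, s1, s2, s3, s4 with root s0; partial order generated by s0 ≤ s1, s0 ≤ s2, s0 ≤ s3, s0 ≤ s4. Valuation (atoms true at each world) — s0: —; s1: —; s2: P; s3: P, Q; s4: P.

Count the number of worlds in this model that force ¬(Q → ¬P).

s0: does not force it — s0 ⊮ ¬(Q → ¬P) since s1 is accessible from s0 and s1 ⊩ Q → ¬P.
s1: does not force it — s1 ⊮ ¬(Q → ¬P) since s1 is accessible from s1 and s1 ⊩ Q → ¬P.
s2: does not force it — s2 ⊮ ¬(Q → ¬P) since s2 is accessible from s2 and s2 ⊩ Q → ¬P.
s3: forces it.
s4: does not force it.
Worlds forcing the formula: {s3}.

1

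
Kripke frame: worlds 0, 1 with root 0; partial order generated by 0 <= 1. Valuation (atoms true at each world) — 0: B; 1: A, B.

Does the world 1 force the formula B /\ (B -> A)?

1 ||- B /\ (B -> A) since 1 forces both conjuncts.

Yes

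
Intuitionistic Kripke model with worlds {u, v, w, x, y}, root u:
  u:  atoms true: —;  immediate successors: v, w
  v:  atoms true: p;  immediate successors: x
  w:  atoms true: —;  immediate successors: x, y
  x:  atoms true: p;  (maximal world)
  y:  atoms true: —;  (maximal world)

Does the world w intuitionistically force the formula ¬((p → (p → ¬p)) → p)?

w ⊮ ¬((p → (p → ¬p)) → p) since x is accessible from w and x ⊩ (p → (p → ¬p)) → p.
x ⊩ (p → (p → ¬p)) → p vacuously: no world accessible from x forces the antecedent p → (p → ¬p).

No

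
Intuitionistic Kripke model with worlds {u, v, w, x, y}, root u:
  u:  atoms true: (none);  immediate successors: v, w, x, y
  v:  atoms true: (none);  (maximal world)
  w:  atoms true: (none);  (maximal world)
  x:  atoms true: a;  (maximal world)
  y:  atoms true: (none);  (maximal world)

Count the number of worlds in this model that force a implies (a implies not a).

u: does not force it — u does not force a implies (a implies not a): at the accessible world x, x forces a but x does not force a implies not a.
v: forces it.
w: forces it.
x: does not force it.
y: forces it.
Worlds forcing the formula: {v, w, y}.

3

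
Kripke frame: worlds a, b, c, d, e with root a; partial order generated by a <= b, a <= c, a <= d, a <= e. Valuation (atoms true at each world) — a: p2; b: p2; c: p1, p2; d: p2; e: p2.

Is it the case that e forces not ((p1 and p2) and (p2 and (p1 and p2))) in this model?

Yes

e forces not ((p1 and p2) and (p2 and (p1 and p2))): no world accessible from e forces (p1 and p2) and (p2 and (p1 and p2)).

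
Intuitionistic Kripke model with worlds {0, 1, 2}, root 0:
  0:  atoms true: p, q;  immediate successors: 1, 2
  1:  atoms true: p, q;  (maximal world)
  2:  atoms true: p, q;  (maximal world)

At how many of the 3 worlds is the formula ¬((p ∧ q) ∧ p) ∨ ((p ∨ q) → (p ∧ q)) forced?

0: forces it.
1: forces it.
2: forces it.
Worlds forcing the formula: {0, 1, 2}.

3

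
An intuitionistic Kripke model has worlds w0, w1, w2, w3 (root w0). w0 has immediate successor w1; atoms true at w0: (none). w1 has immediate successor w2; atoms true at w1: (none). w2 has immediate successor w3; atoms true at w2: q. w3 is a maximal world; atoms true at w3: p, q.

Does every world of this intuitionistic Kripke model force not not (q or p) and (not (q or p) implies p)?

Yes

w0 forces not not (q or p) and (not (q or p) implies p) since w0 forces both conjuncts.
Since the root w0 forces not not (q or p) and (not (q or p) implies p) and forcing is persistent (monotone upward), every world forces it.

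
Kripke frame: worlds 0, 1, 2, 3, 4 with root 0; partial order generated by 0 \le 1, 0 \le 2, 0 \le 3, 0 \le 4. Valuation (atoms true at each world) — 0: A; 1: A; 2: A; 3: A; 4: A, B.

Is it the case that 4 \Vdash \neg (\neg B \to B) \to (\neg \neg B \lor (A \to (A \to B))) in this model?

4 \Vdash \neg (\neg B \to B) \to (\neg \neg B \lor (A \to (A \to B))) vacuously: no world accessible from 4 forces the antecedent \neg (\neg B \to B).

Yes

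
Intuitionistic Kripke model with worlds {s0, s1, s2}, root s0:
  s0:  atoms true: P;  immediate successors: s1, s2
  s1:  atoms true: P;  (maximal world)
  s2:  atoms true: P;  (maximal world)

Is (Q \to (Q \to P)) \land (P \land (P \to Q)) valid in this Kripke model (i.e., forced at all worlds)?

No

Not every world: s0 \nVdash (Q \to (Q \to P)) \land (P \land (P \to Q)).
s0 \nVdash (Q \to (Q \to P)) \land (P \land (P \to Q)) since s0 fails P \land (P \to Q).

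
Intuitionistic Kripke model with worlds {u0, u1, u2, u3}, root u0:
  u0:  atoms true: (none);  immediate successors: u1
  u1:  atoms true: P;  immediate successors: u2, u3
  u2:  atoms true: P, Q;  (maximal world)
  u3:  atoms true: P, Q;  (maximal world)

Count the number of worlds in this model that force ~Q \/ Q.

u0: does not force it — u0 ||-/- ~Q \/ Q: neither disjunct is forced at u0.
u1: does not force it — u1 ||-/- ~Q \/ Q: neither disjunct is forced at u1.
u2: forces it.
u3: forces it.
Worlds forcing the formula: {u2, u3}.

2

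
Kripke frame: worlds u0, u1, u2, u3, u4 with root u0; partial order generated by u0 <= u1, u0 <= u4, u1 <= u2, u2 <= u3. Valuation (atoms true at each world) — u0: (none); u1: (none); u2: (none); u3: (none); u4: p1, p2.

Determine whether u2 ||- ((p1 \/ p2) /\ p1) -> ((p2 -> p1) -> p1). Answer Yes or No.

Yes

u2 ||- ((p1 \/ p2) /\ p1) -> ((p2 -> p1) -> p1) vacuously: no world accessible from u2 forces the antecedent (p1 \/ p2) /\ p1.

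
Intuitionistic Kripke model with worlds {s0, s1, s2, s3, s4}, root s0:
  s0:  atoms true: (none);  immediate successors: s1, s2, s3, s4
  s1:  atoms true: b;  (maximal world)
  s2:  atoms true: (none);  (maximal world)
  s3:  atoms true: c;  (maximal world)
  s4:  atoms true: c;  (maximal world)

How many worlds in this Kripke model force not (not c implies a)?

s0: does not force it — s0 does not force not (not c implies a) since s3 is accessible from s0 and s3 forces not c implies a.
s1: forces it.
s2: forces it.
s3: does not force it — s3 does not force not (not c implies a) since s3 is accessible from s3 and s3 forces not c implies a.
s4: does not force it.
Worlds forcing the formula: {s1, s2}.

2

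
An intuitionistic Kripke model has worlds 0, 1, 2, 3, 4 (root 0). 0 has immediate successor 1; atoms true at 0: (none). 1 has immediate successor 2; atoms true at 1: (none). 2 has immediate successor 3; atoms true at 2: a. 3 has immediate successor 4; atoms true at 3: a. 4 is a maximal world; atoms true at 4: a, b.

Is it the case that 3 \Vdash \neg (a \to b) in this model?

No

3 \nVdash \neg (a \to b) since 4 is accessible from 3 and 4 \Vdash a \to b.
4 \Vdash a \to b: every world accessible from 4 that forces a (namely 4) also forces b.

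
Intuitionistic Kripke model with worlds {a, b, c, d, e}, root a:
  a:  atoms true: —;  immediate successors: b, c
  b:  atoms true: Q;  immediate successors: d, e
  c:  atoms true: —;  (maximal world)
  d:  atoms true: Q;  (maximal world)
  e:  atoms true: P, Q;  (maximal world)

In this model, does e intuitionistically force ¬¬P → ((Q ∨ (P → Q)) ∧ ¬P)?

No

e ⊮ ¬¬P → ((Q ∨ (P → Q)) ∧ ¬P): already at e itself, e ⊩ ¬¬P but e ⊮ (Q ∨ (P → Q)) ∧ ¬P.
e ⊮ (Q ∨ (P → Q)) ∧ ¬P since e fails ¬P.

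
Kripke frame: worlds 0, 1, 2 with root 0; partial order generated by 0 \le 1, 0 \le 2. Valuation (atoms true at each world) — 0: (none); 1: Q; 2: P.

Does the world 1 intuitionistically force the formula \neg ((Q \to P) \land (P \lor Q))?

1 \Vdash \neg ((Q \to P) \land (P \lor Q)): no world accessible from 1 forces (Q \to P) \land (P \lor Q).

Yes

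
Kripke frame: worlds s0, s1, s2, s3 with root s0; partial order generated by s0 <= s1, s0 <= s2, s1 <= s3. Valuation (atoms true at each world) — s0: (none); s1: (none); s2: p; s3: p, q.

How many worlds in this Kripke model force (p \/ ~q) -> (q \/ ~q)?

4

s0: forces it.
s1: forces it.
s2: forces it.
s3: forces it.
Worlds forcing the formula: {s0, s1, s2, s3}.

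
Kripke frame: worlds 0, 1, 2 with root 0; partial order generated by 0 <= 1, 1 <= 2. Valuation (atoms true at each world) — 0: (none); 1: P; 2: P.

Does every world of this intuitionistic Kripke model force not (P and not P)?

Yes

0 forces not (P and not P): no world accessible from 0 forces P and not P.
Since the root 0 forces not (P and not P) and forcing is persistent (monotone upward), every world forces it.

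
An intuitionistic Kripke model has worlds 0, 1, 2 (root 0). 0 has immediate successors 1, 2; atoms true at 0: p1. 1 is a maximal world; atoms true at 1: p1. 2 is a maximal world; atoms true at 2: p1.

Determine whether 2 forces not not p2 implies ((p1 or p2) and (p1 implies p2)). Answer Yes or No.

Yes

2 forces not not p2 implies ((p1 or p2) and (p1 implies p2)) vacuously: no world accessible from 2 forces the antecedent not not p2.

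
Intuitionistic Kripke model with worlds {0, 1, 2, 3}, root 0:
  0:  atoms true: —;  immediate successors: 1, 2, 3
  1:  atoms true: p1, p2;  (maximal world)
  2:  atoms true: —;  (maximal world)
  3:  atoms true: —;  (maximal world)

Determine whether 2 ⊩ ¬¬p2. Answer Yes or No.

2 ⊮ ¬¬p2 since 2 is accessible from 2 and 2 ⊩ ¬p2.
2 ⊩ ¬p2: no world accessible from 2 forces p2.

No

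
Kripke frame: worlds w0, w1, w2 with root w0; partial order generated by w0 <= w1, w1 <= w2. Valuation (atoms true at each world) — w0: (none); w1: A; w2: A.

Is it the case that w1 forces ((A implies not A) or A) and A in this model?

w1 forces ((A implies not A) or A) and A since w1 forces both conjuncts.

Yes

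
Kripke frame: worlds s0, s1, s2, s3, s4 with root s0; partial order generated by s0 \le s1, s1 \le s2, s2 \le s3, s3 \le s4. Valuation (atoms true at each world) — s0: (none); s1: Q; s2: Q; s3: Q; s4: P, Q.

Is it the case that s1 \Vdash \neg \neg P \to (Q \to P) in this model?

s1 \nVdash \neg \neg P \to (Q \to P): already at s1 itself, s1 \Vdash \neg \neg P but s1 \nVdash Q \to P.
s1 \nVdash Q \to P: already at s1 itself, s1 \Vdash Q but s1 \nVdash P.
s1 lacks atom P, so s1 \nVdash P.

No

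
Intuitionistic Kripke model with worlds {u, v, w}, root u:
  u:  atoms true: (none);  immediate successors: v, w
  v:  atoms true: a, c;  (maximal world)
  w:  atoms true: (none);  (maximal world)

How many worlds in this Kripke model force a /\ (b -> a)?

1

u: does not force it — u ||-/- a /\ (b -> a) since u fails a.
v: forces it.
w: does not force it.
Worlds forcing the formula: {v}.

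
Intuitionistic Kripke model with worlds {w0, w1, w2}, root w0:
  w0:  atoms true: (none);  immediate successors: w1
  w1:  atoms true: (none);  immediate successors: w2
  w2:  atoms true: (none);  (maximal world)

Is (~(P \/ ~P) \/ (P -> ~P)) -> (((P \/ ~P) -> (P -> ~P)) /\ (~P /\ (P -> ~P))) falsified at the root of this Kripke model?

w0 ||- (~(P \/ ~P) \/ (P -> ~P)) -> (((P \/ ~P) -> (P -> ~P)) /\ (~P /\ (P -> ~P))): every world accessible from w0 that forces ~(P \/ ~P) \/ (P -> ~P) (namely w0, w1, w2) also forces ((P \/ ~P) -> (P -> ~P)) /\ (~P /\ (P -> ~P)).
So the root w0 forces (~(P \/ ~P) \/ (P -> ~P)) -> (((P \/ ~P) -> (P -> ~P)) /\ (~P /\ (P -> ~P))); the model is not a countermodel.

No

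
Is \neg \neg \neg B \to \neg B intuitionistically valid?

This is triple-negation reduction, which is intuitionistically derivable.
Assume \neg \neg \neg B and suppose B. Then \neg \neg B (double-negation introduction), contradicting \neg \neg \neg B. So \neg B.

Yes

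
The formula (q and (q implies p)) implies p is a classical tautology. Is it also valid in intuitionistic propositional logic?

This is modus ponens in implicational form, which is intuitionistically derivable.
If a world forces q and q implies p, then applying the implication at that world (which is accessible from itself) gives p.

Yes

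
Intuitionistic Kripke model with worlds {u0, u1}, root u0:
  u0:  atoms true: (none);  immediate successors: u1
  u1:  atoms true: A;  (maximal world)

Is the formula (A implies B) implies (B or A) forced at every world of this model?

u0 forces (A implies B) implies (B or A) vacuously: no world accessible from u0 forces the antecedent A implies B.
Since the root u0 forces (A implies B) implies (B or A) and forcing is persistent (monotone upward), every world forces it.

Yes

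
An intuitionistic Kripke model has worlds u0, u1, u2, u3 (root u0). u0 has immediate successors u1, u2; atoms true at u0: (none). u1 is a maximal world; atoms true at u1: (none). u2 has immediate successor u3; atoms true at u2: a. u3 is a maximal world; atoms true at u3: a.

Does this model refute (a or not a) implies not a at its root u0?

u0 does not force (a or not a) implies not a: at the accessible world u2, u2 forces a or not a but u2 does not force not a.
u2 does not force not a since u2 is accessible from u2 and u2 forces a.
So the root u0 does not force (a or not a) implies not a; the model is a countermodel.

Yes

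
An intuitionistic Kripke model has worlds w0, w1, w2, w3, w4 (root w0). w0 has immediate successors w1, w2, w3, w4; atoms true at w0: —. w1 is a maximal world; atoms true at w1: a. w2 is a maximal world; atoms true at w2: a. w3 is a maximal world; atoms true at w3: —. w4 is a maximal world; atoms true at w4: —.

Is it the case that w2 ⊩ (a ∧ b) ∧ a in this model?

No

w2 ⊮ (a ∧ b) ∧ a since w2 fails a ∧ b.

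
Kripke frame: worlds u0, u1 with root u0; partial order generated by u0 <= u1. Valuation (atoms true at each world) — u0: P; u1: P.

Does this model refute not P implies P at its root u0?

u0 forces not P implies P vacuously: no world accessible from u0 forces the antecedent not P.
So the root u0 forces not P implies P; the model is not a countermodel.

No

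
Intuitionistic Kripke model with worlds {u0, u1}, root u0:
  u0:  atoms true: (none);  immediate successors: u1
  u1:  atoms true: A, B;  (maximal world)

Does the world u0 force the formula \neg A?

No

u0 \nVdash \neg A since u1 is accessible from u0 and u1 \Vdash A.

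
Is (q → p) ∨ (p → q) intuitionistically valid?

This is the Gödel–Dummett linearity axiom, which is not intuitionistically valid.
A Kripke countermodel: worlds u, v, w; order generated by u ≤ v, u ≤ w; atoms true at each world — u:{}; v:{q}; w:{p}.
u ⊮ (q → p) ∨ (p → q): neither disjunct is forced at u.
u ⊮ q → p: at the accessible world v, v ⊩ q but v ⊮ p.
v lacks atom p, so v ⊮ p.
So the root u does not force the formula.

No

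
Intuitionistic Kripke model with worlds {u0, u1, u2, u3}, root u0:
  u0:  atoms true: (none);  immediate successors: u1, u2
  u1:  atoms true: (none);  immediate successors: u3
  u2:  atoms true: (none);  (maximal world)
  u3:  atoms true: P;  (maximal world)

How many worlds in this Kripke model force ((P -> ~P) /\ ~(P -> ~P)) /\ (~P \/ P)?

u0: does not force it — u0 ||-/- ((P -> ~P) /\ ~(P -> ~P)) /\ (~P \/ P) since u0 fails (P -> ~P) /\ ~(P -> ~P).
u1: does not force it.
u2: does not force it.
u3: does not force it.
Worlds forcing the formula: { }.

0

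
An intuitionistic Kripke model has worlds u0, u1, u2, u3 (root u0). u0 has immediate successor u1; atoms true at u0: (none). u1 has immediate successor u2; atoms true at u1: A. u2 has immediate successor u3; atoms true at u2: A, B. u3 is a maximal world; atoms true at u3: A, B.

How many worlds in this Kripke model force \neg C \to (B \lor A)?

u0: does not force it — u0 \nVdash \neg C \to (B \lor A): already at u0 itself, u0 \Vdash \neg C but u0 \nVdash B \lor A.
u1: forces it.
u2: forces it.
u3: forces it.
Worlds forcing the formula: {u1, u2, u3}.

3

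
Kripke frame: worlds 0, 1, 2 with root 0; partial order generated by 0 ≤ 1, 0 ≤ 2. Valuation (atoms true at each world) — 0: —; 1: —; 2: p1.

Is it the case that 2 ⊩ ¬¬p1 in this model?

Yes

2 ⊩ ¬¬p1: no world accessible from 2 forces ¬p1.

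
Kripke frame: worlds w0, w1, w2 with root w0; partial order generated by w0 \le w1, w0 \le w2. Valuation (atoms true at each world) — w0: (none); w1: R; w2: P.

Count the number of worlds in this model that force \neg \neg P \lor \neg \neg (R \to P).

w0: does not force it — w0 \nVdash \neg \neg P \lor \neg \neg (R \to P): neither disjunct is forced at w0.
w1: does not force it — w1 \nVdash \neg \neg P \lor \neg \neg (R \to P): neither disjunct is forced at w1.
w2: forces it.
Worlds forcing the formula: {w2}.

1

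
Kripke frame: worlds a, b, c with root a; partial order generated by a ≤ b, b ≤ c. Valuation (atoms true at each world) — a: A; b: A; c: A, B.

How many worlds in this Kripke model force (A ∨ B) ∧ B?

1

a: does not force it — a ⊮ (A ∨ B) ∧ B since a fails B.
b: does not force it.
c: forces it.
Worlds forcing the formula: {c}.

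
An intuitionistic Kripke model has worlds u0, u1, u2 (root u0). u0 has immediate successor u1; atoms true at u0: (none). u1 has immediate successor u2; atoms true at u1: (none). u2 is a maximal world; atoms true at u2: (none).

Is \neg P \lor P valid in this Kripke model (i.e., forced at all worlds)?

Yes

u0 \Vdash \neg P \lor P via the disjunct \neg P.
Since the root u0 forces \neg P \lor P and forcing is persistent (monotone upward), every world forces it.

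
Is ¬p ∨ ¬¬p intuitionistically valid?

This is the weak law of excluded middle, which is not intuitionistically valid.
A Kripke countermodel: worlds w0, w1, w2; order generated by w0 ≤ w1, w0 ≤ w2; atoms true at each world — w0:{}; w1:{p}; w2:{}.
w0 ⊮ ¬p ∨ ¬¬p: neither disjunct is forced at w0.
w0 ⊮ ¬p since w1 is accessible from w0 and w1 ⊩ p.
So the root w0 does not force the formula.

No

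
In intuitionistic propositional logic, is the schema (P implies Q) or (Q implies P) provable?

This is the Gödel–Dummett linearity axiom, which is not intuitionistically valid.
A Kripke countermodel: worlds s0, s1, s2; order generated by s0 <= s1, s0 <= s2; atoms true at each world — s0:{}; s1:{P}; s2:{Q}.
s0 does not force (P implies Q) or (Q implies P): neither disjunct is forced at s0.
s0 does not force P implies Q: at the accessible world s1, s1 forces P but s1 does not force Q.
s1 lacks atom Q, so s1 does not force Q.
So the root s0 does not force the formula.

No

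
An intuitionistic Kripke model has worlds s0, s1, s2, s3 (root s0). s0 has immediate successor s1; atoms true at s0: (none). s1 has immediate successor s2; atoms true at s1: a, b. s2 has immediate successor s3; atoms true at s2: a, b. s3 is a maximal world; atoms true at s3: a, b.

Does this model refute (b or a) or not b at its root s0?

s0 does not force (b or a) or not b: neither disjunct is forced at s0.
s0 does not force b or a: neither disjunct is forced at s0.
s0 lacks atom b, so s0 does not force b.
So the root s0 does not force (b or a) or not b; the model is a countermodel.

Yes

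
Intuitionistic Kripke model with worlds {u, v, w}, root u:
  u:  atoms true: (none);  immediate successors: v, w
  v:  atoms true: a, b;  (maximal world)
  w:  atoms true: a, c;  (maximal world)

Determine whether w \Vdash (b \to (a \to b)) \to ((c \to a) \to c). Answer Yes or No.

w \Vdash (b \to (a \to b)) \to ((c \to a) \to c): every world accessible from w that forces b \to (a \to b) (namely w) also forces (c \to a) \to c.

Yes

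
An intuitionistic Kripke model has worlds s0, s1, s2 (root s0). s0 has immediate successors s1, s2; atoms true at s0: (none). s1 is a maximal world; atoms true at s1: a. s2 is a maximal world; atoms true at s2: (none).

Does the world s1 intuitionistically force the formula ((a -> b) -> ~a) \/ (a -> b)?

s1 ||- ((a -> b) -> ~a) \/ (a -> b) via the disjunct (a -> b) -> ~a.

Yes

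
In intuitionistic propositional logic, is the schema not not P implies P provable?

No

This is double-negation elimination, which is not intuitionistically valid.
A Kripke countermodel: worlds a, b; order generated by a <= b; atoms true at each world — a:{}; b:{P}.
a does not force not not P implies P: already at a itself, a forces not not P but a does not force P.
a lacks atom P, so a does not force P.
So the root a does not force the formula.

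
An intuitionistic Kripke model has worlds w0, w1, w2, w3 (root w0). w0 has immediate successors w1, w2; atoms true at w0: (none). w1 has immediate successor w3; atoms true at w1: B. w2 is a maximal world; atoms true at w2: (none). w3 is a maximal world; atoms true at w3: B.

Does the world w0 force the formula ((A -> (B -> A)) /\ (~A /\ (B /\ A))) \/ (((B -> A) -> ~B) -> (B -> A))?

No

w0 ||-/- ((A -> (B -> A)) /\ (~A /\ (B /\ A))) \/ (((B -> A) -> ~B) -> (B -> A)): neither disjunct is forced at w0.
w0 ||-/- (A -> (B -> A)) /\ (~A /\ (B /\ A)) since w0 fails ~A /\ (B /\ A).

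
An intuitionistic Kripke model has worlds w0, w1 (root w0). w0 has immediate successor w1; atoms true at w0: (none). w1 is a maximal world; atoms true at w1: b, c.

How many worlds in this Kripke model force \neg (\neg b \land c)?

2

w0: forces it.
w1: forces it.
Worlds forcing the formula: {w0, w1}.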